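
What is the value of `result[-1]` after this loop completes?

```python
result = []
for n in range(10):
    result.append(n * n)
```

Last element of squares 0 to 9
`result` takes the values: [] → [0] → [0, 1] → [0, 1, 4] → [0, 1, 4, 9] → [0, 1, 4, 9, 16] → [0, 1, 4, 9, 16, 25] → [0, 1, 4, 9, 16, 25, 36] → [0, 1, 4, 9, 16, 25, 36, 49] → [0, 1, 4, 9, 16, 25, 36, 49, 64] → [0, 1, 4, 9, 16, 25, 36, 49, 64, 81]
So `result[-1]` = 81

Answer: 81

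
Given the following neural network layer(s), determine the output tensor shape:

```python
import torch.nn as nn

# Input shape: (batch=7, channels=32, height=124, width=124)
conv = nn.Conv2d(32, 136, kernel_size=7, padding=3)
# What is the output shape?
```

Input: (7, 32, 124, 124) -> Output: (7, 136, 124, 124)

Answer: (7, 136, 124, 124)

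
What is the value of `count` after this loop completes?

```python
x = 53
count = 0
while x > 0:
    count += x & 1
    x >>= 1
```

Count set bits in 53 (binary: 0b110101)
`count` takes the values: 0 → 1 → 2 → 3 → 4

Answer: 4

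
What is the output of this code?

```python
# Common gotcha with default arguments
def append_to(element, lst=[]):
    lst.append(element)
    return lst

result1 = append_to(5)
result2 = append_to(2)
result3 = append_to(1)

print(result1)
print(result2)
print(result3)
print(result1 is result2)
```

Key concept: mutable default argument gotcha.
Step by step:
`result1 = append_to(5)` → result1 = [5]
`result2 = append_to(2)` → result1 = [5, 2] (same object as result2); result2 = [5, 2] (same object as result1)
`result3 = append_to(1)` → result1 = [5, 2, 1] (same object as result2, result3); result2 = [5, 2, 1] (same object as result1, result3); result3 = [5, 2, 1] (same object as result1, result2)
`print(result1)` → prints [5, 2, 1]
`print(result2)` → prints [5, 2, 1]
`print(result3)` → prints [5, 2, 1]
`print(result1 is result2)` → prints True

Answer:
[5, 2, 1]
[5, 2, 1]
[5, 2, 1]
True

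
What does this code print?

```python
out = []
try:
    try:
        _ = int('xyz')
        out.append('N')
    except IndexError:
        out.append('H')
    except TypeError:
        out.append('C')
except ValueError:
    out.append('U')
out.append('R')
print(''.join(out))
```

Execution trace: 'U' (outer except ValueError) → 'R' (after the try/except). Output: UR

Answer: UR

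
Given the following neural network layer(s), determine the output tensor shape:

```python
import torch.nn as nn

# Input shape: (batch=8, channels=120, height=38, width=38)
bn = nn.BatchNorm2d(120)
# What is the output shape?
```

Input: (8, 120, 38, 38) -> Output: (8, 120, 38, 38)

Answer: (8, 120, 38, 38)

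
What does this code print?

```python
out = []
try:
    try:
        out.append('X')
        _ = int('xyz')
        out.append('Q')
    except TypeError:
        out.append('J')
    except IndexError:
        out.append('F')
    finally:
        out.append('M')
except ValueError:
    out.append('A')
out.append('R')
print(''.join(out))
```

Execution trace: 'X' (try body) → 'M' (finally) → 'A' (outer except ValueError) → 'R' (after the try/except). Output: XMAR

Answer: XMAR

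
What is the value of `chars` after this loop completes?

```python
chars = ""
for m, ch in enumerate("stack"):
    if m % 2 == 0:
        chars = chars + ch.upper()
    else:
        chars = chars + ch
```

Uppercase even positions in 'stack'
`chars` takes the values: "" → "S" → "St" → "StA" → "StAc" → "StAcK"

Answer: "StAcK"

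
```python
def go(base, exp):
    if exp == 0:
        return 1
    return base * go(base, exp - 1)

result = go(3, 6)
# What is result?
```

go(3, 6) = 3 * 3 * 3 * 3 * 3 * 3 = 729

Answer: 729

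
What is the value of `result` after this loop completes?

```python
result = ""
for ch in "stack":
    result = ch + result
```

Reverse 'stack'
`result` takes the values: "" → "s" → "ts" → "ats" → "cats" → "kcats"

Answer: "kcats"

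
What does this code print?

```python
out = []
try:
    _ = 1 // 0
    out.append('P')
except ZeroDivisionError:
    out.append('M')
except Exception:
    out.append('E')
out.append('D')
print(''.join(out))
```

Execution trace: 'M' (except ZeroDivisionError) → 'D' (after the try/except). Output: MD

Answer: MD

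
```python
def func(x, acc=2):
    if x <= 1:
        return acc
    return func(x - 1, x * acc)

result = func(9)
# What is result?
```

Accumulator trace (n, acc): (9, 2) -> (8, 18) -> (7, 144) -> (6, 1008) -> (5, 6048) -> (4, 30240) -> (3, 120960) -> (2, 362880) -> (1, 725760) -> return 725760

Answer: 725760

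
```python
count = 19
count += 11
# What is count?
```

Trace:
`count = 19` → count = 19
`count += 11` → count = 30
So count = 30

Answer: 30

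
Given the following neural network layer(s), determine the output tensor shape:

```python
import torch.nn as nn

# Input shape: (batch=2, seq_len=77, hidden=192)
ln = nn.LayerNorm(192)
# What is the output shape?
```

Input: (2, 77, 192) -> Output: (2, 77, 192)

Answer: (2, 77, 192)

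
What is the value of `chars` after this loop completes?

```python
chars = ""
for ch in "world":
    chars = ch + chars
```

Reverse 'world'
`chars` takes the values: "" → "w" → "ow" → "row" → "lrow" → "dlrow"

Answer: "dlrow"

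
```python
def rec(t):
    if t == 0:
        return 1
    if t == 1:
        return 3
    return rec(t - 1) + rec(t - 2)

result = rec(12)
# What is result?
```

Build up from base cases: rec(0)=1, rec(1)=3, rec(2)=4, rec(3)=7, rec(4)=11, rec(5)=18, rec(6)=29, ..., rec(12)=521

Answer: 521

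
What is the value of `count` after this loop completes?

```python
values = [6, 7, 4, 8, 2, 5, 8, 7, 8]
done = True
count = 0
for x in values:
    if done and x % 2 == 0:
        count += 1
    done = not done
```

Count even values at even positions
`count` takes the values: 0 → 1 → 2 → 3 → 4 → 5

Answer: 5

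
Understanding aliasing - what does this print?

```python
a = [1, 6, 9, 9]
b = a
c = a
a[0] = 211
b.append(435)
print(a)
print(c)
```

Key concept: multiple aliases.
Step by step:
`a = [1, 6, 9, 9]` → a = [1, 6, 9, 9]
`b = a` → b = [1, 6, 9, 9] (same object as a)
`c = a` → c = [1, 6, 9, 9] (same object as a, b)
`a[0] = 211` → a = [211, 6, 9, 9] (same object as b, c); b = [211, 6, 9, 9] (same object as a, c); c = [211, 6, 9, 9] (same object as a, b)
`b.append(435)` → a = [211, 6, 9, 9, 435] (same object as b, c); b = [211, 6, 9, 9, 435] (same object as a, c); c = [211, 6, 9, 9, 435] (same object as a, b)
`print(a)` → prints [211, 6, 9, 9, 435]
`print(c)` → prints [211, 6, 9, 9, 435]

Answer:
[211, 6, 9, 9, 435]
[211, 6, 9, 9, 435]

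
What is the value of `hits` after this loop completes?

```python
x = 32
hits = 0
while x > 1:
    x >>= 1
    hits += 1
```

Count right shifts until 1
`hits` takes the values: 0 → 1 → 2 → 3 → 4 → 5

Answer: 5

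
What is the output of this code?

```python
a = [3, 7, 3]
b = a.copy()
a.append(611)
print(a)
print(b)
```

Key concept: list.copy() creates independent copy.
Step by step:
`a = [3, 7, 3]` → a = [3, 7, 3]
`b = a.copy()` → b = [3, 7, 3]
`a.append(611)` → a = [3, 7, 3, 611]
`print(a)` → prints [3, 7, 3, 611]
`print(b)` → prints [3, 7, 3]

Answer:
[3, 7, 3, 611]
[3, 7, 3]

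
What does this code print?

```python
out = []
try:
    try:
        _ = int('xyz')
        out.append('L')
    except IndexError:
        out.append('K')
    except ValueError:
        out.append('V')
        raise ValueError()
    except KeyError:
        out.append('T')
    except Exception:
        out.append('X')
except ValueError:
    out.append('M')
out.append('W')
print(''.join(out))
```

Execution trace: 'V' (inner except ValueError) → 'M' (outer except ValueError) → 'W' (after the try/except). Output: VMW

Answer: VMW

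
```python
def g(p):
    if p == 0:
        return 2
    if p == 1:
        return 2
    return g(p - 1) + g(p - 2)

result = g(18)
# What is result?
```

Build up from base cases: g(0)=2, g(1)=2, g(2)=4, g(3)=6, g(4)=10, g(5)=16, g(6)=26, ..., g(18)=8362

Answer: 8362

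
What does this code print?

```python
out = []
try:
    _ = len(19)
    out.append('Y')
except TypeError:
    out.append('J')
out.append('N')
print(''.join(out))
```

Execution trace: 'J' (except TypeError) → 'N' (after the try/except). Output: JN

Answer: JN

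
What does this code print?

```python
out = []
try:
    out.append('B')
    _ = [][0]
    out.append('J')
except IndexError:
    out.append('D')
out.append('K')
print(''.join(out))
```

Execution trace: 'B' (try body) → 'D' (except IndexError) → 'K' (after the try/except). Output: BDK

Answer: BDK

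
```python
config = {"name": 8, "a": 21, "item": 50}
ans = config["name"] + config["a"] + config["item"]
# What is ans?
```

Trace:
`config = {"name": 8, "a": 21, "item": 50}` → config = {'name': 8, 'a': 21, 'item': 50}
`ans = config["name"] + config["a"] + config["item"]` → ans = 79
So ans = 79

Answer: 79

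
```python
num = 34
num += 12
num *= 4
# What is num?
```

Trace:
`num = 34` → num = 34
`num += 12` → num = 46
`num *= 4` → num = 184
So num = 184

Answer: 184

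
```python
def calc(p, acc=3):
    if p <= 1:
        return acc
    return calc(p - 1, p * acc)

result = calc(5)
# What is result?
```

Accumulator trace (n, acc): (5, 3) -> (4, 15) -> (3, 60) -> (2, 180) -> (1, 360) -> return 360

Answer: 360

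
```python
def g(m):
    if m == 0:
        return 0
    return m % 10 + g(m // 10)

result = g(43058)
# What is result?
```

Sum of digits of 43058: 8 + 5 + 0 + 3 + 4 = 20

Answer: 20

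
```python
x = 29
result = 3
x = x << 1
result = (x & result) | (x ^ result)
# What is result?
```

Trace:
`x = 29` → x = 29
`result = 3` → result = 3
`x = x << 1` → x = 58
`result = (x & result) | (x ^ result)` → result = 59
So result = 59

Answer: 59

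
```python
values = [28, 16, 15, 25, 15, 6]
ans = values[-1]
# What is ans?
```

Trace:
`values = [28, 16, 15, 25, 15, 6]` → values = [28, 16, 15, 25, 15, 6]
`ans = values[-1]` → ans = 6
So ans = 6

Answer: 6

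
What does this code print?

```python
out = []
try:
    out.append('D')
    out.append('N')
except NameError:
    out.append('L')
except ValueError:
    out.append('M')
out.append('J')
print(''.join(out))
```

Execution trace: 'D' (try body) → 'N' (try body, no exception) → 'J' (after the try/except). Output: DNJ

Answer: DNJ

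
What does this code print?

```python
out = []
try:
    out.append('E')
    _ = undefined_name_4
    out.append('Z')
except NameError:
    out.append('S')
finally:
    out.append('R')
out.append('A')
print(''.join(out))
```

Execution trace: 'E' (try body) → 'S' (except NameError) → 'R' (finally) → 'A' (after the try/except). Output: ESRA

Answer: ESRA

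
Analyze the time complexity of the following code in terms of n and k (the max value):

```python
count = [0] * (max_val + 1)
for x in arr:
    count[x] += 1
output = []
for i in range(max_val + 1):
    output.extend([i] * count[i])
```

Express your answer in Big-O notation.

This is Counting sort (k = max value). Time complexity: O(n + k).

Answer: O(n + k)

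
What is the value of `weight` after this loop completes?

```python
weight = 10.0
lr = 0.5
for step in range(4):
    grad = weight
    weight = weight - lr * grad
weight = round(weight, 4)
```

Gradient descent: w = 10.0 * (1 - 0.5)^4
`weight` takes the values: 10.0 → 5.0 → 2.5 → 1.25 → 0.625

Answer: 0.625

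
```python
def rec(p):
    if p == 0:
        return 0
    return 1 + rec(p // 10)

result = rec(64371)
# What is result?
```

Count of digits of 64371: 5

Answer: 5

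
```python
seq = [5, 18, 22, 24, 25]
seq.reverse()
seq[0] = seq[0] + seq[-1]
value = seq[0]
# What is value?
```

Trace:
`seq = [5, 18, 22, 24, 25]` → seq = [5, 18, 22, 24, 25]
`seq.reverse()` → seq = [25, 24, 22, 18, 5]
`seq[0] = seq[0] + seq[-1]` → seq = [30, 24, 22, 18, 5]
`value = seq[0]` → value = 30
So value = 30

Answer: 30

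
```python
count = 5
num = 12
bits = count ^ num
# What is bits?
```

Trace:
`count = 5` → count = 5
`num = 12` → num = 12
`bits = count ^ num` → bits = 9
So bits = 9

Answer: 9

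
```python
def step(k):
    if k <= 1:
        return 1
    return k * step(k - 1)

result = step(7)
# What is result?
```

step(7) = 7 * 6 * 5 * 4 * 3 * 2 * 1 = 5040

Answer: 5040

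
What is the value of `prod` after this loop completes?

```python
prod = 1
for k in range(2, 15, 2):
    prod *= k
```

Product of even numbers 2 to 14
`prod` takes the values: 1 → 2 → 8 → 48 → 384 → 3840 → 46080 → 645120

Answer: 645120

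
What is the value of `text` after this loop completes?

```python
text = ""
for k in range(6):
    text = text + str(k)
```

Concatenate digits 0 to 5
`text` takes the values: "" → "0" → "01" → "012" → "0123" → "01234" → "012345"

Answer: "012345"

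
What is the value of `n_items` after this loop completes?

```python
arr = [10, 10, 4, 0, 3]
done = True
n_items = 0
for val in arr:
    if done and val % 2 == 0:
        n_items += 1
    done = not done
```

Count even values at even positions
`n_items` takes the values: 0 → 1 → 2

Answer: 2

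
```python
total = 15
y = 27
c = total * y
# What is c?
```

Trace:
`total = 15` → total = 15
`y = 27` → y = 27
`c = total * y` → c = 405
So c = 405

Answer: 405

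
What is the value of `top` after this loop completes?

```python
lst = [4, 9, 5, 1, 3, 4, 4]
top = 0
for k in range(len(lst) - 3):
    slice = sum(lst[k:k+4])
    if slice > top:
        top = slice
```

Max sum of 4-element window in [4, 9, 5, 1, 3, 4, 4]
`top` takes the values: 0 → 19

Answer: 19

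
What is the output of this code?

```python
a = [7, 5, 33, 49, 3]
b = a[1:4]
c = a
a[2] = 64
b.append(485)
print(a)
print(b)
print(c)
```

Key concept: slice vs alias.
Step by step:
`a = [7, 5, 33, 49, 3]` → a = [7, 5, 33, 49, 3]
`b = a[1:4]` → b = [5, 33, 49]
`c = a` → c = [7, 5, 33, 49, 3] (same object as a)
`a[2] = 64` → a = [7, 5, 64, 49, 3] (same object as c); c = [7, 5, 64, 49, 3] (same object as a)
`b.append(485)` → b = [5, 33, 49, 485]
`print(a)` → prints [7, 5, 64, 49, 3]
`print(b)` → prints [5, 33, 49, 485]
`print(c)` → prints [7, 5, 64, 49, 3]

Answer:
[7, 5, 64, 49, 3]
[5, 33, 49, 485]
[7, 5, 64, 49, 3]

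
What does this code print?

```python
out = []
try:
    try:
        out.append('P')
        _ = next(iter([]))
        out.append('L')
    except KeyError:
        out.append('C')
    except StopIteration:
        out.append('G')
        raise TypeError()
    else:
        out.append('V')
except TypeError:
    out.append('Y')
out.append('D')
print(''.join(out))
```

Execution trace: 'P' (inner try body) → 'G' (inner except StopIteration) → 'Y' (outer except TypeError) → 'D' (after the try/except). Output: PGYD

Answer: PGYD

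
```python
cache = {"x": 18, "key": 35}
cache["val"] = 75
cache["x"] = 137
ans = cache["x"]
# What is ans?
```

Trace:
`cache = {"x": 18, "key": 35}` → cache = {'x': 18, 'key': 35}
`cache["val"] = 75` → cache = {'x': 18, 'key': 35, 'val': 75}
`cache["x"] = 137` → cache = {'x': 137, 'key': 35, 'val': 75}
`ans = cache["x"]` → ans = 137
So ans = 137

Answer: 137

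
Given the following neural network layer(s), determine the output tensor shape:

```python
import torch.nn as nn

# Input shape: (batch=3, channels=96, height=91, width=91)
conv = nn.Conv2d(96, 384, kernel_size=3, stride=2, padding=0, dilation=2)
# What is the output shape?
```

Input: (3, 96, 91, 91) -> Output: (3, 384, 44, 44)

Answer: (3, 384, 44, 44)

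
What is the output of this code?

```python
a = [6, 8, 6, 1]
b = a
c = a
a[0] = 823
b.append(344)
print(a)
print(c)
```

Key concept: multiple aliases.
Step by step:
`a = [6, 8, 6, 1]` → a = [6, 8, 6, 1]
`b = a` → b = [6, 8, 6, 1] (same object as a)
`c = a` → c = [6, 8, 6, 1] (same object as a, b)
`a[0] = 823` → a = [823, 8, 6, 1] (same object as b, c); b = [823, 8, 6, 1] (same object as a, c); c = [823, 8, 6, 1] (same object as a, b)
`b.append(344)` → a = [823, 8, 6, 1, 344] (same object as b, c); b = [823, 8, 6, 1, 344] (same object as a, c); c = [823, 8, 6, 1, 344] (same object as a, b)
`print(a)` → prints [823, 8, 6, 1, 344]
`print(c)` → prints [823, 8, 6, 1, 344]

Answer:
[823, 8, 6, 1, 344]
[823, 8, 6, 1, 344]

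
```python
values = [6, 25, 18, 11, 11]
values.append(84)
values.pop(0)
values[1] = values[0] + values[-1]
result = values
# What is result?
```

Trace:
`values = [6, 25, 18, 11, 11]` → values = [6, 25, 18, 11, 11]
`values.append(84)` → values = [6, 25, 18, 11, 11, 84]
`values.pop(0)` → values = [25, 18, 11, 11, 84]
`values[1] = values[0] + values[-1]` → values = [25, 109, 11, 11, 84]
`result = values` → result = [25, 109, 11, 11, 84]
So result = [25, 109, 11, 11, 84]

Answer: [25, 109, 11, 11, 84]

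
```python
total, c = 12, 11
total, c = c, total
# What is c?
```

Trace:
`total, c = 12, 11` → total = 12; c = 11
`total, c = c, total` → total = 11; c = 12
So c = 12

Answer: 12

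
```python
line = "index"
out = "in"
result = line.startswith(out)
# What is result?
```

Trace:
`line = "index"` → line = 'index'
`out = "in"` → out = 'in'
`result = line.startswith(out)` → result = True
So result = True

Answer: True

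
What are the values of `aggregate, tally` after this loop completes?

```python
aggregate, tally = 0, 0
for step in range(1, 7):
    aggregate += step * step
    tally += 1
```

Sum of squares and count
`aggregate, tally` takes the values: (0, 0) → (1, 0) → (1, 1) → (5, 1) → (5, 2) → (14, 2) → (14, 3) → (30, 3) → (30, 4) → (55, 4) → (55, 5) → (91, 5) → (91, 6)

Answer: 91, 6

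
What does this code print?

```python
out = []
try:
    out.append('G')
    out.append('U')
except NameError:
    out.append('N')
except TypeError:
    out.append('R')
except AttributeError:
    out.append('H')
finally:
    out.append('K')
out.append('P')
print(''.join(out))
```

Execution trace: 'G' (try body) → 'U' (try body, no exception) → 'K' (finally) → 'P' (after the try/except). Output: GUKP

Answer: GUKP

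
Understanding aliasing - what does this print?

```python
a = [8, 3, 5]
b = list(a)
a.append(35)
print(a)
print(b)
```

Key concept: list() constructor creates copy.
Step by step:
`a = [8, 3, 5]` → a = [8, 3, 5]
`b = list(a)` → b = [8, 3, 5]
`a.append(35)` → a = [8, 3, 5, 35]
`print(a)` → prints [8, 3, 5, 35]
`print(b)` → prints [8, 3, 5]

Answer:
[8, 3, 5, 35]
[8, 3, 5]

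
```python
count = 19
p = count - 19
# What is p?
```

Trace:
`count = 19` → count = 19
`p = count - 19` → p = 0
So p = 0

Answer: 0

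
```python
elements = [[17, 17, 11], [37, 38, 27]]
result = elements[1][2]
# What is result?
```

Trace:
`elements = [[17, 17, 11], [37, 38, 27]]` → elements = [[17, 17, 11], [37, 38, 27]]
`result = elements[1][2]` → result = 27
So result = 27

Answer: 27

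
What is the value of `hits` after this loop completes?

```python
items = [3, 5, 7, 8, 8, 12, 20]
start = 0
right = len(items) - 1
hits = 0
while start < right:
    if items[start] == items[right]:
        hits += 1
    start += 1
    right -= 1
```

Count matching pairs from ends
`hits` takes the values: 0

Answer: 0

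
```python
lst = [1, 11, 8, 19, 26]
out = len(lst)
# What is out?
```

Trace:
`lst = [1, 11, 8, 19, 26]` → lst = [1, 11, 8, 19, 26]
`out = len(lst)` → out = 5
So out = 5

Answer: 5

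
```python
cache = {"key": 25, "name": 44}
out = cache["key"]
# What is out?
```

Trace:
`cache = {"key": 25, "name": 44}` → cache = {'key': 25, 'name': 44}
`out = cache["key"]` → out = 25
So out = 25

Answer: 25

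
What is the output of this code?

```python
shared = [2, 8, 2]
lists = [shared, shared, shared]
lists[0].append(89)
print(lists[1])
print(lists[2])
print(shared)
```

Key concept: list of same reference.
Step by step:
`shared = [2, 8, 2]` → shared = [2, 8, 2]
`lists = [shared, shared, shared]` → lists = [[2, 8, 2], [2, 8, 2], [2, 8, 2]]
`lists[0].append(89)` → shared = [2, 8, 2, 89]; lists = [[2, 8, 2, 89], [2, 8, 2, 89], [2, 8, 2, 89]]
`print(lists[1])` → prints [2, 8, 2, 89]
`print(lists[2])` → prints [2, 8, 2, 89]
`print(shared)` → prints [2, 8, 2, 89]

Answer:
[2, 8, 2, 89]
[2, 8, 2, 89]
[2, 8, 2, 89]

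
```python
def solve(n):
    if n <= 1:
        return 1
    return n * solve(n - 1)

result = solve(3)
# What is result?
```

solve(3) = 3 * 2 * 1 = 6

Answer: 6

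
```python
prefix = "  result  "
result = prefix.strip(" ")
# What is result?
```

Trace:
`prefix = "  result  "` → prefix = '  result  '
`result = prefix.strip(" ")` → result = 'result'
So result = 'result'

Answer: 'result'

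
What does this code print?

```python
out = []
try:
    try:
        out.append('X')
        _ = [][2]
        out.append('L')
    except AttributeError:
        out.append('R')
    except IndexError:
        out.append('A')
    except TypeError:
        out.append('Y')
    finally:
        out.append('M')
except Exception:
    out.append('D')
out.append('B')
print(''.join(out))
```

Execution trace: 'X' (inner try body) → 'A' (inner except IndexError) → 'M' (inner finally) → 'B' (after the try/except). Output: XAMB

Answer: XAMB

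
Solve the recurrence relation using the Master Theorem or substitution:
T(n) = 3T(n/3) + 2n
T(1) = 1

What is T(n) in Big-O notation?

By Master Theorem: a=3, b=3, f(n)=2n. Since log_3(3) = 1 and f(n) = Θ(n^1), Case 2 applies. T(n) = O(n log n).

Answer: O(n log n)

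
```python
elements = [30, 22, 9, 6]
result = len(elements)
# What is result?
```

Trace:
`elements = [30, 22, 9, 6]` → elements = [30, 22, 9, 6]
`result = len(elements)` → result = 4
So result = 4

Answer: 4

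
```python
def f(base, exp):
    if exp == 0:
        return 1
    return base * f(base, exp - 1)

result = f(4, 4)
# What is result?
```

f(4, 4) = 4 * 4 * 4 * 4 = 256

Answer: 256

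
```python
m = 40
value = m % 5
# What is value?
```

Trace:
`m = 40` → m = 40
`value = m % 5` → value = 0
So value = 0

Answer: 0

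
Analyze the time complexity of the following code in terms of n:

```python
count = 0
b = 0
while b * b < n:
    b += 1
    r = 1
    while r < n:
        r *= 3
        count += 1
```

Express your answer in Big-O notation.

Each loop level contributes: √n × log n. Multiplying the contributions gives O(√n log n).

Answer: O(√n log n)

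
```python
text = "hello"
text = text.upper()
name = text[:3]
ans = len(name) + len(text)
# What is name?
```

Trace:
`text = "hello"` → text = 'hello'
`text = text.upper()` → text = 'HELLO'
`name = text[:3]` → name = 'HEL'
`ans = len(name) + len(text)` → ans = 8
So name = 'HEL'

Answer: 'HEL'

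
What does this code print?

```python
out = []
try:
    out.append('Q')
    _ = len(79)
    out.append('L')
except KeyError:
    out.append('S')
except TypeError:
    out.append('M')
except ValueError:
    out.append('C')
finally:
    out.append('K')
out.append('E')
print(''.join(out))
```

Execution trace: 'Q' (try body) → 'M' (except TypeError) → 'K' (finally) → 'E' (after the try/except). Output: QMKE

Answer: QMKE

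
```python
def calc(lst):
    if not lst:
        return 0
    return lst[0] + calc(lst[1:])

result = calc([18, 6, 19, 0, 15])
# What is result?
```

18 + 6 + 19 + 0 + 15 + 0 = 58

Answer: 58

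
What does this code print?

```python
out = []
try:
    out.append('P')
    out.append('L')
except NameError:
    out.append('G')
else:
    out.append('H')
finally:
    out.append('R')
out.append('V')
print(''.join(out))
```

Execution trace: 'P' (try body) → 'L' (try body, no exception) → 'H' (else) → 'R' (finally) → 'V' (after the try/except). Output: PLHRV

Answer: PLHRV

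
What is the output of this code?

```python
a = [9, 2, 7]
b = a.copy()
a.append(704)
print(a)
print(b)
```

Key concept: list.copy() creates independent copy.
Step by step:
`a = [9, 2, 7]` → a = [9, 2, 7]
`b = a.copy()` → b = [9, 2, 7]
`a.append(704)` → a = [9, 2, 7, 704]
`print(a)` → prints [9, 2, 7, 704]
`print(b)` → prints [9, 2, 7]

Answer:
[9, 2, 7, 704]
[9, 2, 7]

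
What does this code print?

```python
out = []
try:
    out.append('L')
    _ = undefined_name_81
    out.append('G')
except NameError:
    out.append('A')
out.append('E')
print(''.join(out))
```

Execution trace: 'L' (try body) → 'A' (except NameError) → 'E' (after the try/except). Output: LAE

Answer: LAE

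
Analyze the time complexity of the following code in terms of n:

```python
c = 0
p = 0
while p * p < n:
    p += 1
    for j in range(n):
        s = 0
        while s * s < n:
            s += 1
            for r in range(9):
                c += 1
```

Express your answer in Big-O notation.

Each loop level contributes: √n × n × √n × 1. Multiplying the contributions gives O(n^2).

Answer: O(n^2)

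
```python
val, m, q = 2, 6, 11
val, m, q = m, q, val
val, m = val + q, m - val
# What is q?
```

Trace:
`val, m, q = 2, 6, 11` → val = 2; m = 6; q = 11
`val, m, q = m, q, val` → val = 6; m = 11; q = 2
`val, m = val + q, m - val` → val = 8; m = 5
So q = 2

Answer: 2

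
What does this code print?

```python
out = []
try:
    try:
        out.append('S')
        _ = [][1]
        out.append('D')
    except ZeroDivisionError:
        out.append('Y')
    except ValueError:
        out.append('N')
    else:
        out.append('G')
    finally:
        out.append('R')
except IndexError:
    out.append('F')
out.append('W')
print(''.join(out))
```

Execution trace: 'S' (try body) → 'R' (finally) → 'F' (outer except IndexError) → 'W' (after the try/except). Output: SRFW

Answer: SRFW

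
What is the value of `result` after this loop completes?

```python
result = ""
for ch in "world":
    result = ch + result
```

Reverse 'world'
`result` takes the values: "" → "w" → "ow" → "row" → "lrow" → "dlrow"

Answer: "dlrow"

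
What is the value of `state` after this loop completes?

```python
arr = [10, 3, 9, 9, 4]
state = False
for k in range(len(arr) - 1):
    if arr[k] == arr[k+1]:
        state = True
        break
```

Check consecutive duplicates in [10, 3, 9, 9, 4]
`state` takes the values: False → True

Answer: True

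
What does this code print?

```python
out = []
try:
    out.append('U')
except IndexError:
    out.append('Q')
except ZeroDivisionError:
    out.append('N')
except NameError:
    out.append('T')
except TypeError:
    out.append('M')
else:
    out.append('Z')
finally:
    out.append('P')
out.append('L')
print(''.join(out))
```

Execution trace: 'U' (try body, no exception) → 'Z' (else) → 'P' (finally) → 'L' (after the try/except). Output: UZPL

Answer: UZPL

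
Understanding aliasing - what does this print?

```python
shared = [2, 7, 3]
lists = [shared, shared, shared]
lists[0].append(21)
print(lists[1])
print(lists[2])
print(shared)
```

Key concept: list of same reference.
Step by step:
`shared = [2, 7, 3]` → shared = [2, 7, 3]
`lists = [shared, shared, shared]` → lists = [[2, 7, 3], [2, 7, 3], [2, 7, 3]]
`lists[0].append(21)` → shared = [2, 7, 3, 21]; lists = [[2, 7, 3, 21], [2, 7, 3, 21], [2, 7, 3, 21]]
`print(lists[1])` → prints [2, 7, 3, 21]
`print(lists[2])` → prints [2, 7, 3, 21]
`print(shared)` → prints [2, 7, 3, 21]

Answer:
[2, 7, 3, 21]
[2, 7, 3, 21]
[2, 7, 3, 21]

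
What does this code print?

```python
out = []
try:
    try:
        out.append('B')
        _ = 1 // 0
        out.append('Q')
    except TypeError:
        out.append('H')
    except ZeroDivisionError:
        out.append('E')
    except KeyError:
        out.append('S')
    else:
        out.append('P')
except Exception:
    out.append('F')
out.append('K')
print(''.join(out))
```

Execution trace: 'B' (inner try body) → 'E' (inner except ZeroDivisionError) → 'K' (after the try/except). Output: BEK

Answer: BEK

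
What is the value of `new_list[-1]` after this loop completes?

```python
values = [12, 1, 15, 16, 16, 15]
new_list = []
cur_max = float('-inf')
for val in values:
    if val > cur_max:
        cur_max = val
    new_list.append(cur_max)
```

Running max ends at 16
`new_list` takes the values: [] → [12] → [12, 12] → [12, 12, 15] → [12, 12, 15, 16] → [12, 12, 15, 16, 16] → [12, 12, 15, 16, 16, 16]
So `new_list[-1]` = 16

Answer: 16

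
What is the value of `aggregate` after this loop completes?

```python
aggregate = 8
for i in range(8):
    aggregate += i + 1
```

Start at 8, add 1 to 8 = 44
`aggregate` takes the values: 8 → 9 → 11 → 14 → 18 → 23 → 29 → 36 → 44

Answer: 44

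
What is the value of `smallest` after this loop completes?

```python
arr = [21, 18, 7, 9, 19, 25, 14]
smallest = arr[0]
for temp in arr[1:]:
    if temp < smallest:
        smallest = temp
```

Minimum of [21, 18, 7, 9, 19, 25, 14]
`smallest` takes the values: 21 → 18 → 7

Answer: 7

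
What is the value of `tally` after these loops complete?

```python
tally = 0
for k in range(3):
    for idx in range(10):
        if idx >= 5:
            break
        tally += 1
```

Inner breaks at 5, outer runs 3 times
`tally` takes the values: 0 → 1 → 2 → 3 → 4 → 5 → 6 → 7 → 8 → 9 → 10 → 11 → 12 → 13 → 14 → 15

Answer: 15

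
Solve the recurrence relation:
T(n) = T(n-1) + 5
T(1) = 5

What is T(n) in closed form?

Unrolling: T(n) = T(1) + 5·(n-1) = 5 + 5(n-1) = 5n.

Answer: T(n) = 5n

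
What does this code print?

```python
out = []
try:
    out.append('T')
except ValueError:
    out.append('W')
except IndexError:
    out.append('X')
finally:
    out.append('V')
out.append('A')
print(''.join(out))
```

Execution trace: 'T' (try body, no exception) → 'V' (finally) → 'A' (after the try/except). Output: TVA

Answer: TVA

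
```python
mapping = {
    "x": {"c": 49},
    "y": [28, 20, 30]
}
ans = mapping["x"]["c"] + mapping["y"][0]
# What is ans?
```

Trace:
`mapping = { ...` → mapping = {'x': {'c': 49}, 'y': [28, 20, 30]}
`ans = mapping["x"]["c"] + mapping["y"][0]` → ans = 77
So ans = 77

Answer: 77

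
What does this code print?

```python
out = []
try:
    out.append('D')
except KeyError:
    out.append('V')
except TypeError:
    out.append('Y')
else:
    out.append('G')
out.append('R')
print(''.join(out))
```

Execution trace: 'D' (try body, no exception) → 'G' (else) → 'R' (after the try/except). Output: DGR

Answer: DGR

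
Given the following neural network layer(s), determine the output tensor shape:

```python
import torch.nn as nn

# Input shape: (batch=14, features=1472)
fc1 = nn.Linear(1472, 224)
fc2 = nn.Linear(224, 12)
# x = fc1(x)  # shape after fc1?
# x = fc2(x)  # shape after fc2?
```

Input: (14, 1472) -> after fc1: (14, 224) -> Output: (14, 12)

Answer: (14, 12)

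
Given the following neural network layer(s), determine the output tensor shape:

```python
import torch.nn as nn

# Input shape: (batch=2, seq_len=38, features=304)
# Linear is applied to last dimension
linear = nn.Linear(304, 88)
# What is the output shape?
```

Input: (2, 38, 304) -> Output: (2, 38, 88)

Answer: (2, 38, 88)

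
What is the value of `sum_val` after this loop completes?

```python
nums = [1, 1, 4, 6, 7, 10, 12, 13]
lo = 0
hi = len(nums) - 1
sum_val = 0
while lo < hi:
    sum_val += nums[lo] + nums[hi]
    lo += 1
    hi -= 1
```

Sum of pairs from ends
`sum_val` takes the values: 0 → 14 → 27 → 41 → 54

Answer: 54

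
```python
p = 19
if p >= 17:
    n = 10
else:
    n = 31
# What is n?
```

Trace:
`p = 19` → p = 19
`if p >= 17: ...` → p >= 17 is True → n = 10
So n = 10

Answer: 10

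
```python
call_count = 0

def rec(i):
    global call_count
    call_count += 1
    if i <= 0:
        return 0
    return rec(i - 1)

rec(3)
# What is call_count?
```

Linear recursion stepping by 1: 4 calls from i=3 down to ≤0.

Answer: 4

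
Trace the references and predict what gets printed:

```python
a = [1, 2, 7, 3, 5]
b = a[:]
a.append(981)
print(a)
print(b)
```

Key concept: slice [:] creates copy.
Step by step:
`a = [1, 2, 7, 3, 5]` → a = [1, 2, 7, 3, 5]
`b = a[:]` → b = [1, 2, 7, 3, 5]
`a.append(981)` → a = [1, 2, 7, 3, 5, 981]
`print(a)` → prints [1, 2, 7, 3, 5, 981]
`print(b)` → prints [1, 2, 7, 3, 5]

Answer:
[1, 2, 7, 3, 5, 981]
[1, 2, 7, 3, 5]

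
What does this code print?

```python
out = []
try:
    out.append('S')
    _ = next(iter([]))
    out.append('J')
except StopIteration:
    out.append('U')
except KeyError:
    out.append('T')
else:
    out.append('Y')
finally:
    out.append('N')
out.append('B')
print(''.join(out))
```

Execution trace: 'S' (try body) → 'U' (except StopIteration) → 'N' (finally) → 'B' (after the try/except). Output: SUNB

Answer: SUNB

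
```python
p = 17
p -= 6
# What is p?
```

Trace:
`p = 17` → p = 17
`p -= 6` → p = 11
So p = 11

Answer: 11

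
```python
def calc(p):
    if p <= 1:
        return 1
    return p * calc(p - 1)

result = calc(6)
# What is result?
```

calc(6) = 6 * 5 * 4 * 3 * 2 * 1 = 720

Answer: 720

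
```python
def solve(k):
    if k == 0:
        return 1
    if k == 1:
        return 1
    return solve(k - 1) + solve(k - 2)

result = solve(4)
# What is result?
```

Build up from base cases: solve(0)=1, solve(1)=1, solve(2)=2, solve(3)=3, solve(4)=5

Answer: 5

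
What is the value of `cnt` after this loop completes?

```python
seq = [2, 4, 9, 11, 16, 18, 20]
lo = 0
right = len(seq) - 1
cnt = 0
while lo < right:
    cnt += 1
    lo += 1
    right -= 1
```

Iterations until pointers meet (list length 7)
`cnt` takes the values: 0 → 1 → 2 → 3

Answer: 3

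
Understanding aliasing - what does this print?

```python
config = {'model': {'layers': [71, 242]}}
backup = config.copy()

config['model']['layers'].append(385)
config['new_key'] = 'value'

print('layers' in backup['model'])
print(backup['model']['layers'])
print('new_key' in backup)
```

Key concept: shallow copy gotcha with nested dict.
Step by step:
`config = {'model': {'layers': [71, 242]}}` → config = {'model': {'layers': [71, 242]}}
`backup = config.copy()` → backup = {'model': {'layers': [71, 242]}}
`config['model']['layers'].append(385)` → config = {'model': {'layers': [71, 242, 385]}}; backup = {'model': {'layers': [71, 242, 385]}}
`config['new_key'] = 'value'` → config = {'model': {'layers': [71, 242, 385]}, 'new_key': 'value'}
`print('layers' in backup['model'])` → prints True
`print(backup['model']['layers'])` → prints [71, 242, 385]
`print('new_key' in backup)` → prints False

Answer:
True
[71, 242, 385]
False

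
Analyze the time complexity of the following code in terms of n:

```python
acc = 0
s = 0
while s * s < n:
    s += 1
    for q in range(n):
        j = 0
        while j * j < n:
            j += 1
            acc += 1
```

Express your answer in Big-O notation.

Each loop level contributes: √n × n × √n. Multiplying the contributions gives O(n^2).

Answer: O(n^2)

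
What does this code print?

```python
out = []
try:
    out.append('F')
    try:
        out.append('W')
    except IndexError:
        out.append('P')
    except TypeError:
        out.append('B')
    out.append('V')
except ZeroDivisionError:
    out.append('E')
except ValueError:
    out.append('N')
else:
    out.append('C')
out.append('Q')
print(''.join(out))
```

Execution trace: 'F' (try body) → 'W' (inner try body, no exception) → 'V' (try body, no exception) → 'C' (else) → 'Q' (after the try/except). Output: FWVCQ

Answer: FWVCQ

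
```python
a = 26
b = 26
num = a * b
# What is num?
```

Trace:
`a = 26` → a = 26
`b = 26` → b = 26
`num = a * b` → num = 676
So num = 676

Answer: 676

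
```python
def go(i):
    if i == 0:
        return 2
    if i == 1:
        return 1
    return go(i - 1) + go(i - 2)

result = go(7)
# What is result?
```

Build up from base cases: go(0)=2, go(1)=1, go(2)=3, go(3)=4, go(4)=7, go(5)=11, go(6)=18, ..., go(7)=29

Answer: 29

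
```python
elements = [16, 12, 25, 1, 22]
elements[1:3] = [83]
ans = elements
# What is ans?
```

Trace:
`elements = [16, 12, 25, 1, 22]` → elements = [16, 12, 25, 1, 22]
`elements[1:3] = [83]` → elements = [16, 83, 1, 22]
`ans = elements` → ans = [16, 83, 1, 22]
So ans = [16, 83, 1, 22]

Answer: [16, 83, 1, 22]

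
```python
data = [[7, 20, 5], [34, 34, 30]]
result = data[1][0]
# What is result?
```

Trace:
`data = [[7, 20, 5], [34, 34, 30]]` → data = [[7, 20, 5], [34, 34, 30]]
`result = data[1][0]` → result = 34
So result = 34

Answer: 34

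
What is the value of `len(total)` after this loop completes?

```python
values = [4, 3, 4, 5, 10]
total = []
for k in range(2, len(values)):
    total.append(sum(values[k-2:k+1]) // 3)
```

Number of 3-element averages
`total` takes the values: [] → [3] → [3, 4] → [3, 4, 6]
So `len(total)` = 3

Answer: 3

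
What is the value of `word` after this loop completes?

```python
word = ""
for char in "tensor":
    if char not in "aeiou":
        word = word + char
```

Remove vowels from 'tensor'
`word` takes the values: "" → "t" → "tn" → "tns" → "tnsr"

Answer: "tnsr"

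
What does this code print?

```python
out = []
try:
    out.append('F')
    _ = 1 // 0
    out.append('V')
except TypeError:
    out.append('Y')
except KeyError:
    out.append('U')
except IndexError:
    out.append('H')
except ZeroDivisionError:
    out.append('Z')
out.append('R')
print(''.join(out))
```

Execution trace: 'F' (try body) → 'Z' (except ZeroDivisionError) → 'R' (after the try/except). Output: FZR

Answer: FZR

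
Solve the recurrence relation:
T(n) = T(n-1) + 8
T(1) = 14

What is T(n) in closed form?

Unrolling: T(n) = T(1) + 8·(n-1) = 14 + 8(n-1) = 8n + 6.

Answer: T(n) = 8n + 6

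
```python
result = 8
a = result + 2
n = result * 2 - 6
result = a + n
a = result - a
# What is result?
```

Trace:
`result = 8` → result = 8
`a = result + 2` → a = 10
`n = result * 2 - 6` → n = 10
`result = a + n` → result = 20
`a = result - a` → a = 10
So result = 20

Answer: 20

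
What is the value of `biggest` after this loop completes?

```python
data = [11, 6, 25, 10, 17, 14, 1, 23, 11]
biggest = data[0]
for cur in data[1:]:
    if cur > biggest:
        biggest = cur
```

Maximum of [11, 6, 25, 10, 17, 14, 1, 23, 11]
`biggest` takes the values: 11 → 25

Answer: 25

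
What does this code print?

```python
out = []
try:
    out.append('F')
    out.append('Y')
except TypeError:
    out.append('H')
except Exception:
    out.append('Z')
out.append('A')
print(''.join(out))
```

Execution trace: 'F' (try body) → 'Y' (try body, no exception) → 'A' (after the try/except). Output: FYA

Answer: FYA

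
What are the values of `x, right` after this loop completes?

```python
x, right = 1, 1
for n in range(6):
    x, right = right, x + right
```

Fibonacci: after 6 iterations
`x, right` takes the values: (1, 1) → (1, 2) → (2, 3) → (3, 5) → (5, 8) → (8, 13) → (13, 21)

Answer: 13, 21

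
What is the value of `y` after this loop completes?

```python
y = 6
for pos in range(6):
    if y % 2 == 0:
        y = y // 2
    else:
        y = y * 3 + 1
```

Collatz-style transformation from 6
`y` takes the values: 6 → 3 → 10 → 5 → 16 → 8 → 4

Answer: 4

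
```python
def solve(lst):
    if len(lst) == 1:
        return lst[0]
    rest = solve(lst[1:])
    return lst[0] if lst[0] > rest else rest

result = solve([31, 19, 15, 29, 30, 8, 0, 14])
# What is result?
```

Recursive max over [31, 19, 15, 29, 30, 8, 0, 14] = 31

Answer: 31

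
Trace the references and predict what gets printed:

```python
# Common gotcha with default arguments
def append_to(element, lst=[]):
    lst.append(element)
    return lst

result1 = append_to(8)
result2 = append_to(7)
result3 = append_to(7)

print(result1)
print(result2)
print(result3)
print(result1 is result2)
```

Key concept: mutable default argument gotcha.
Step by step:
`result1 = append_to(8)` → result1 = [8]
`result2 = append_to(7)` → result1 = [8, 7] (same object as result2); result2 = [8, 7] (same object as result1)
`result3 = append_to(7)` → result1 = [8, 7, 7] (same object as result2, result3); result2 = [8, 7, 7] (same object as result1, result3); result3 = [8, 7, 7] (same object as result1, result2)
`print(result1)` → prints [8, 7, 7]
`print(result2)` → prints [8, 7, 7]
`print(result3)` → prints [8, 7, 7]
`print(result1 is result2)` → prints True

Answer:
[8, 7, 7]
[8, 7, 7]
[8, 7, 7]
True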